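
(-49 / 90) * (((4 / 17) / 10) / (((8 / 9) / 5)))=-49 / 680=-0.07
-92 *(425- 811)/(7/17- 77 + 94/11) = -1660186/3181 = -521.91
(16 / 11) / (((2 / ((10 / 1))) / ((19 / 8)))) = 190 / 11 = 17.27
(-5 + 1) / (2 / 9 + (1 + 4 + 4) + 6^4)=-0.00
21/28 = 3/4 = 0.75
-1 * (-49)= 49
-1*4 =-4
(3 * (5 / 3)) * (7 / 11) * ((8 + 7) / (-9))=-175 / 33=-5.30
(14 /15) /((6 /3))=7 /15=0.47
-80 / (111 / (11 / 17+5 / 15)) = -4000 / 5661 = -0.71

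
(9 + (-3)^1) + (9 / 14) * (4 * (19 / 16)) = 507 / 56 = 9.05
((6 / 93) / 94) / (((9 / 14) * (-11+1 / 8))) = -112 / 1140831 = -0.00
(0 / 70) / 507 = 0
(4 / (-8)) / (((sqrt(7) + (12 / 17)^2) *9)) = -0.02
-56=-56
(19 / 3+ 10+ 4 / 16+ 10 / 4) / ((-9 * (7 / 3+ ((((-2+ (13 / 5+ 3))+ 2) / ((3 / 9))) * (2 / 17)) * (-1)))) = -5.94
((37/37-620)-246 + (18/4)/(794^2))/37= -1090654271/46652264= -23.38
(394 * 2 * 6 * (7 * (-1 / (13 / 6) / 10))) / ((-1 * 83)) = 18.40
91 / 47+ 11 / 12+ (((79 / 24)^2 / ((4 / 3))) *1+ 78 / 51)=2558549 / 204544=12.51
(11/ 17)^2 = 121/ 289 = 0.42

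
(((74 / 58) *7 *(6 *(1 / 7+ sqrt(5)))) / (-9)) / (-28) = 37 / 1218+ 37 *sqrt(5) / 174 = 0.51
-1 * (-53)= 53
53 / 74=0.72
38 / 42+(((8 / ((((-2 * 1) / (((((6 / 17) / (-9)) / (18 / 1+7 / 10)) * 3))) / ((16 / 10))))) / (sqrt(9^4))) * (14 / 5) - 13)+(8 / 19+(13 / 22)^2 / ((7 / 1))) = -87571906801 / 7534420740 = -11.62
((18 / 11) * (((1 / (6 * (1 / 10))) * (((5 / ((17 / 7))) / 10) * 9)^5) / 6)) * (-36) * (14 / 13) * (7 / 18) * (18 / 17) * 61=-133487677216215 / 13806689468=-9668.33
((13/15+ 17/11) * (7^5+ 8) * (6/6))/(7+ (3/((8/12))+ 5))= 892316/363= 2458.17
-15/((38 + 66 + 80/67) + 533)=-335/14253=-0.02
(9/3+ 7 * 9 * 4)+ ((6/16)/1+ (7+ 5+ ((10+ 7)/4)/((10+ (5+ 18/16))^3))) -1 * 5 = 4505917619/17173512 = 262.38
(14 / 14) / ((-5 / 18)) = -18 / 5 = -3.60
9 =9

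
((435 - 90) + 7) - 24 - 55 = 273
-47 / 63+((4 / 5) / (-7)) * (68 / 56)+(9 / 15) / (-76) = -0.89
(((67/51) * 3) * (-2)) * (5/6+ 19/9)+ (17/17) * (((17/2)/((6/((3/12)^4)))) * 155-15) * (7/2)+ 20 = -16515433/313344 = -52.71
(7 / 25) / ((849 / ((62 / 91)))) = 62 / 275925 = 0.00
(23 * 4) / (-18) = -46 / 9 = -5.11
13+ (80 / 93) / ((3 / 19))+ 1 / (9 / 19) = 1912 / 93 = 20.56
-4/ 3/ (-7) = 4/ 21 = 0.19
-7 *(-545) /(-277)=-3815 /277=-13.77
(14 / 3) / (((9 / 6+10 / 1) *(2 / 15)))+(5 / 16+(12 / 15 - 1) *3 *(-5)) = 2339 / 368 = 6.36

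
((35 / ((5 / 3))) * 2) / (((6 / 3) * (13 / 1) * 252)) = 1 / 156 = 0.01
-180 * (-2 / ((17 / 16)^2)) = 92160 / 289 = 318.89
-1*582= -582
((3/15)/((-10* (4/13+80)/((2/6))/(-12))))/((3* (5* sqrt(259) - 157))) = -157/54731700 - sqrt(259)/10946340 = -0.00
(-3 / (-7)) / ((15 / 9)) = 9 / 35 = 0.26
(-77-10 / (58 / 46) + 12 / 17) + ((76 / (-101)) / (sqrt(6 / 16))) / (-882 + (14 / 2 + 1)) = -41523 / 493 + 4 * sqrt(6) / 6969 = -84.22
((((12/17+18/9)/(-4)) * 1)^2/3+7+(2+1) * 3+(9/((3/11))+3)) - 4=166993/3468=48.15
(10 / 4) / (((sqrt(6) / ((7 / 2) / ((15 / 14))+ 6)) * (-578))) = -139 * sqrt(6) / 20808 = -0.02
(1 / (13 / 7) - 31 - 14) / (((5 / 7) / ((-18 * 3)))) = 218484 / 65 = 3361.29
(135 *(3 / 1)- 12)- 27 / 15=1956 / 5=391.20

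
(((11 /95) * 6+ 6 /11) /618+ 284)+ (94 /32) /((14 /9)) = 6892886149 /24110240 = 285.89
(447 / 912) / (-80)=-149 / 24320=-0.01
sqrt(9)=3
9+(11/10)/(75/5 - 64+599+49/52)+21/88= 116483353/12605560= 9.24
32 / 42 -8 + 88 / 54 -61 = -12589 / 189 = -66.61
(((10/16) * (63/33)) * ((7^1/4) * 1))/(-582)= -245/68288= -0.00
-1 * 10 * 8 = -80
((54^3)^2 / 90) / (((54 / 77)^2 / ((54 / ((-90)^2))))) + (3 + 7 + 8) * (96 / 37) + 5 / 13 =224534606593 / 60125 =3734463.31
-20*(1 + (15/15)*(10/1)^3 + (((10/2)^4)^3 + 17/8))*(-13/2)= 126953646625/4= 31738411656.25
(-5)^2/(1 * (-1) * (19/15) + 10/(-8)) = -1500/151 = -9.93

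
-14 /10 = -7 /5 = -1.40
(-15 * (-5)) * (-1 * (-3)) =225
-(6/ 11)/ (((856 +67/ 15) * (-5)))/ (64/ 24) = 0.00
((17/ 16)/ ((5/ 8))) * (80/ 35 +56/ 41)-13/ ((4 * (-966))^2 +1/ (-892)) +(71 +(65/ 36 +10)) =61241808093716953/ 688008005585460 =89.01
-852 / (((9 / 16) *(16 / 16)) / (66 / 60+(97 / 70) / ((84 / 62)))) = -7089776 / 2205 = -3215.32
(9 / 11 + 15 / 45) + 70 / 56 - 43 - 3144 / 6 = -74527 / 132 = -564.60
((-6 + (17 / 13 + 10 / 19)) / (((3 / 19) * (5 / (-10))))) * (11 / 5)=7546 / 65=116.09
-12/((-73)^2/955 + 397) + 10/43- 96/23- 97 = -9598189881/95058724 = -100.97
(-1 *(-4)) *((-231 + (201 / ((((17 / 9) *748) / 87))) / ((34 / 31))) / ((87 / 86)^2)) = -858.77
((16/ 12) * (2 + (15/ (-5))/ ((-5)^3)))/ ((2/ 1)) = 1.35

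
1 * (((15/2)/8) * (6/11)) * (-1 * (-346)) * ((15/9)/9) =4325/132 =32.77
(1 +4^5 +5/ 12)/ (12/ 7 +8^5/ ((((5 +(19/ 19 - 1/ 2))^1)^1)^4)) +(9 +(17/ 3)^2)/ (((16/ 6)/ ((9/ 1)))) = 7664206355/ 46148496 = 166.08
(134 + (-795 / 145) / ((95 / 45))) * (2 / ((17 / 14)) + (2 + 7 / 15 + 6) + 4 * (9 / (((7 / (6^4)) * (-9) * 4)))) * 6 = -2661253186 / 19285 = -137996.02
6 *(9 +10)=114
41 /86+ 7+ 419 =36677 /86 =426.48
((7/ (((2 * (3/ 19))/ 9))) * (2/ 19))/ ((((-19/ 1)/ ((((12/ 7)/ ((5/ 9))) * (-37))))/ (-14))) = -167832/ 95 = -1766.65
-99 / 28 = -3.54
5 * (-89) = -445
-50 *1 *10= -500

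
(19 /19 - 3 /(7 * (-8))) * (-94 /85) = -2773 /2380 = -1.17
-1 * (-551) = 551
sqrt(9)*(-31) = -93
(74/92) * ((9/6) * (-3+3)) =0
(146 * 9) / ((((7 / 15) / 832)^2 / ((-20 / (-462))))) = 682186752000 / 3773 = 180807514.44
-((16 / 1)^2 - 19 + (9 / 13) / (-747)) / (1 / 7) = -1790054 / 1079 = -1658.99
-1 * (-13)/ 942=13/ 942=0.01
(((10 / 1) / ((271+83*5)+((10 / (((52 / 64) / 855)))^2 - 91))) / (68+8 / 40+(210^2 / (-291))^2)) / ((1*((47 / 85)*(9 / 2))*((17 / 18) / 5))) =1590121000 / 190631564161253556773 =0.00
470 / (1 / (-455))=-213850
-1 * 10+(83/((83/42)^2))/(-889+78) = -674894/67313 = -10.03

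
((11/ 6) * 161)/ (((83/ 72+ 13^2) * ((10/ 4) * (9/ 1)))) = 14168/ 183765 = 0.08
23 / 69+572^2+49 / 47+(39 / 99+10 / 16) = 1353242929 / 4136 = 327186.39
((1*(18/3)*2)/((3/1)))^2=16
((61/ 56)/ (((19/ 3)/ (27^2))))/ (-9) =-14823/ 1064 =-13.93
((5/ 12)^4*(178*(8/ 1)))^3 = 172111572265625/ 2176782336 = 79066.96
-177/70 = -2.53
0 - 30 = -30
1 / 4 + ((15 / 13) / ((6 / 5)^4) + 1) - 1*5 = -3.19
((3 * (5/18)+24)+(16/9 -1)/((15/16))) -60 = -9271/270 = -34.34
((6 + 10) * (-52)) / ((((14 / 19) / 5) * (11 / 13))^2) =-317246800 / 5929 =-53507.64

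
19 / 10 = 1.90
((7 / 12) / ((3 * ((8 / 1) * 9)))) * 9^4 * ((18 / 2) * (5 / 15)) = 1701 / 32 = 53.16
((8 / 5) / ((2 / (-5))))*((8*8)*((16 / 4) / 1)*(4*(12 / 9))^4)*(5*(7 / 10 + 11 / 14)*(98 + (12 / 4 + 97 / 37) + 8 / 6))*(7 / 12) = -10163637452800 / 26973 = -376807824.59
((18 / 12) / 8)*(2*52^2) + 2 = 1016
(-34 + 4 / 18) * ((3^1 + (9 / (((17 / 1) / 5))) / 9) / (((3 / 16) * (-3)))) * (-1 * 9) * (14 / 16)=-238336 / 153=-1557.75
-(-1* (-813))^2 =-660969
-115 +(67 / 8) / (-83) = -115.10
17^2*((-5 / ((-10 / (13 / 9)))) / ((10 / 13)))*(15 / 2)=48841 / 24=2035.04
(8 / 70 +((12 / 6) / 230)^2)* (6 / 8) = 0.09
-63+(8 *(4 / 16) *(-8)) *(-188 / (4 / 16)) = 11969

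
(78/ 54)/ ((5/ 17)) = 221/ 45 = 4.91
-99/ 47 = -2.11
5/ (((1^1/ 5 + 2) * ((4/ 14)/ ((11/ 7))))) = 25/ 2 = 12.50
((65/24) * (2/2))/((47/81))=1755/376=4.67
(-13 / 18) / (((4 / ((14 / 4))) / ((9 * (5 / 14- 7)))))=1209 / 32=37.78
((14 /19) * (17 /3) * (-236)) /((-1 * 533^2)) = 56168 /16193073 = 0.00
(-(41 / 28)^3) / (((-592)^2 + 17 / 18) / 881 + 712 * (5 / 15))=-546474609 / 110550282976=-0.00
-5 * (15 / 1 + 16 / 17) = -1355 / 17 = -79.71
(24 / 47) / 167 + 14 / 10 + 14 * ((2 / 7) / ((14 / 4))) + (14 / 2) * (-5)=-8915624 / 274715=-32.45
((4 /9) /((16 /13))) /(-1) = -13 /36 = -0.36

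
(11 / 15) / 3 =11 / 45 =0.24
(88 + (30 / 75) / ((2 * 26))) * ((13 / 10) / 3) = 11441 / 300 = 38.14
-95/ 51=-1.86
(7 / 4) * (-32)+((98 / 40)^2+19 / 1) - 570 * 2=-468399 / 400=-1171.00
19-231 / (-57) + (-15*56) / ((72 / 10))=-5336 / 57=-93.61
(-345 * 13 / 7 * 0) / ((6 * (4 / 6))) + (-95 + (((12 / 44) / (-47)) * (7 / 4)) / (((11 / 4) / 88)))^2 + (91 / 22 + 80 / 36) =43749246043 / 4811202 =9093.20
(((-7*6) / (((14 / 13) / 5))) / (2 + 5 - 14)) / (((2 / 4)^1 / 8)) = 3120 / 7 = 445.71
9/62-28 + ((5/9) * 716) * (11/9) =458.32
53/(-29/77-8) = -4081/645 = -6.33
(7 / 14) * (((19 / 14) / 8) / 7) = 19 / 1568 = 0.01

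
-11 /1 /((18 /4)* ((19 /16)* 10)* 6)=-88 /2565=-0.03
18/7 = 2.57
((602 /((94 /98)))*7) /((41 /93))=19203198 /1927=9965.33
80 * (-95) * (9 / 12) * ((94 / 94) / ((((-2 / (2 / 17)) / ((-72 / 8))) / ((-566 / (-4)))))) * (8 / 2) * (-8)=232286400 / 17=13663905.88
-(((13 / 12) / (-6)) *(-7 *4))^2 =-8281 / 324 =-25.56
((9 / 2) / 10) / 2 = 0.22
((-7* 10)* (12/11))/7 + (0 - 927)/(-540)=-6067/660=-9.19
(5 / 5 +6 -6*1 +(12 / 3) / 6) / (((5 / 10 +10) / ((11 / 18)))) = 55 / 567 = 0.10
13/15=0.87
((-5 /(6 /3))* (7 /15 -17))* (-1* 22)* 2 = -5456 /3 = -1818.67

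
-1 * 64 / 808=-8 / 101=-0.08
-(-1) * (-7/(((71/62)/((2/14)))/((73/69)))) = -0.92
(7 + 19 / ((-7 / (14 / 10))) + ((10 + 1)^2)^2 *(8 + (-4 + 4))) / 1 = 585656 / 5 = 117131.20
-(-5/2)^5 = 3125/32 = 97.66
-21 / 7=-3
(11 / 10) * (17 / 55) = 17 / 50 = 0.34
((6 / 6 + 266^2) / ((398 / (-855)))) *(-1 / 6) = 20165745 / 796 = 25333.85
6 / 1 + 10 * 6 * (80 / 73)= 5238 / 73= 71.75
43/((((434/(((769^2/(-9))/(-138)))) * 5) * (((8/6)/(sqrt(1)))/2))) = 25428523/1796760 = 14.15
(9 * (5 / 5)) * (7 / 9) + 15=22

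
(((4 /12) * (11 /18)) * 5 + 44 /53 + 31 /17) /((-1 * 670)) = -178669 /32598180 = -0.01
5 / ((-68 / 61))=-305 / 68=-4.49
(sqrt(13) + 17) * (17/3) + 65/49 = 17 * sqrt(13)/3 + 14356/147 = 118.09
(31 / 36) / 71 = 31 / 2556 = 0.01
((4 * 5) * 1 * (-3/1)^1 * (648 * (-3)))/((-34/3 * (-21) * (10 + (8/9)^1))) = 45.01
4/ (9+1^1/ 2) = 8/ 19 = 0.42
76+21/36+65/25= 4751/60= 79.18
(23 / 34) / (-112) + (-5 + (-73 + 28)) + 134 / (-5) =-1462387 / 19040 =-76.81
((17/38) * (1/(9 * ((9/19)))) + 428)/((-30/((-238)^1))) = 8253007/2430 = 3396.30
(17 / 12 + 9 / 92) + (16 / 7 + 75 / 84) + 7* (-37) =-491321 / 1932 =-254.31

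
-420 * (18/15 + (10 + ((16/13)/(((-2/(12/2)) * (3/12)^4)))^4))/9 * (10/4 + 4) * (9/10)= -2393944676957717016/10985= -217928509509123.08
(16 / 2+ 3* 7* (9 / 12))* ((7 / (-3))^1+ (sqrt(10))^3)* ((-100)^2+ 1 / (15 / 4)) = -4987633 / 9+ 7125190* sqrt(10) / 3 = 6956428.28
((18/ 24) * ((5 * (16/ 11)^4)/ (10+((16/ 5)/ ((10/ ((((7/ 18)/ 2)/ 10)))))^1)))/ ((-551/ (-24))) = 6635520000/ 90812369087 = 0.07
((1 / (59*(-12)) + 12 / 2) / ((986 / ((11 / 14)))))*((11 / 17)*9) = 1541661 / 55381648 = 0.03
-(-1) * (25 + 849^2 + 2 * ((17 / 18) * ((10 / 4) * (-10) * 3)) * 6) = 719976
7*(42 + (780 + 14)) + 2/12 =35113/6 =5852.17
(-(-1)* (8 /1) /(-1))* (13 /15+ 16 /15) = -232 /15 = -15.47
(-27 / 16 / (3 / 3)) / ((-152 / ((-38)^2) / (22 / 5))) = 5643 / 80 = 70.54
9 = 9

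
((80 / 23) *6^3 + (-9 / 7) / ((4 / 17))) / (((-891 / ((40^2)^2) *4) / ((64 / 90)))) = -54649856000 / 143451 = -380965.32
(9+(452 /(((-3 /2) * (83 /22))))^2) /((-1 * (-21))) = 396090553 /1302021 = 304.21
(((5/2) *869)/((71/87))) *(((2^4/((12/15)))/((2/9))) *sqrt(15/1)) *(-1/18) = -1890075 *sqrt(15)/142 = -51550.91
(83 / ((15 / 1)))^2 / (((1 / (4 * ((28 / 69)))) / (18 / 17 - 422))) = -5521340608 / 263925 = -20920.11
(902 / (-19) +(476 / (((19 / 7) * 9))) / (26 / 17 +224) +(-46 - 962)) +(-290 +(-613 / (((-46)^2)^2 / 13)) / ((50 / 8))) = -12341756637110983 / 9173383868700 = -1345.39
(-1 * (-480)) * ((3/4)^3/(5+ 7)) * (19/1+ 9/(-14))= 34695/112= 309.78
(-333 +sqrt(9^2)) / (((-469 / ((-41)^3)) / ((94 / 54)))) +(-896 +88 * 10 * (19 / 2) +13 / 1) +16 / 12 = -106092317 / 1407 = -75403.21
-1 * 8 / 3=-8 / 3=-2.67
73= 73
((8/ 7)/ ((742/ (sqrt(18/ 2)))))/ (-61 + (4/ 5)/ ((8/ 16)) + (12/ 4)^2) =-0.00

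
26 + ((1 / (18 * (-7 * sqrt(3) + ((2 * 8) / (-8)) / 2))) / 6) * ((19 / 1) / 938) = 384550003 / 14790384 - 19 * sqrt(3) / 2112912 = 26.00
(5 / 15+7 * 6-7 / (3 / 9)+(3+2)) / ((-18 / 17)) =-1343 / 54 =-24.87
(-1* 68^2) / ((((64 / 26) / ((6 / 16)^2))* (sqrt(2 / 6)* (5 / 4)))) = -33813* sqrt(3) / 160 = -366.04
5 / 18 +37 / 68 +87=53747 / 612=87.82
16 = 16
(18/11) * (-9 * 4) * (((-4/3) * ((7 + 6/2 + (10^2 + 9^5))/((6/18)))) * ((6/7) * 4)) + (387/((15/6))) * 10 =3680282268/77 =47795873.61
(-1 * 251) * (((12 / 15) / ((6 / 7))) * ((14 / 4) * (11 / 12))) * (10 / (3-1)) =-135289 / 36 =-3758.03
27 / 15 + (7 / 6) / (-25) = 263 / 150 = 1.75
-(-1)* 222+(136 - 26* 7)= 176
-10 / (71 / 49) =-490 / 71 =-6.90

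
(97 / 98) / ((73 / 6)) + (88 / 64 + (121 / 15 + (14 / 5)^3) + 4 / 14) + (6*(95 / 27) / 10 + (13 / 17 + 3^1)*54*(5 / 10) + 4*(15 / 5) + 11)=86754384287 / 547281000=158.52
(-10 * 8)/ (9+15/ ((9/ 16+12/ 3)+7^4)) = -3079120/ 346641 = -8.88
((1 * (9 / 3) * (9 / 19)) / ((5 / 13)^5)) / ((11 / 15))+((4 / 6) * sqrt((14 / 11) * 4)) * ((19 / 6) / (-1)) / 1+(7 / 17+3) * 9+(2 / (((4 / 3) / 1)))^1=1165575297 / 4441250-38 * sqrt(154) / 99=257.68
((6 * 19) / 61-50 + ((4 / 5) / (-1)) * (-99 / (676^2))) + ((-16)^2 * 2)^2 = 9132578540599 / 34844420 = 262095.87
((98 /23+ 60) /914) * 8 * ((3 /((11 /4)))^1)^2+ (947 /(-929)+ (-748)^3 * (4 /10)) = -988962696884187241 /5907654995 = -167403597.15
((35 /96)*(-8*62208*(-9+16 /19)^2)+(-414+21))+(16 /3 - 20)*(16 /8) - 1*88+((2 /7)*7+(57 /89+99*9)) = -1163841686177 /96387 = -12074674.86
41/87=0.47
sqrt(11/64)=sqrt(11)/8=0.41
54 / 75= 18 / 25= 0.72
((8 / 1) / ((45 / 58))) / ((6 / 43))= 9976 / 135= 73.90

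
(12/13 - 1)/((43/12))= -12/559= -0.02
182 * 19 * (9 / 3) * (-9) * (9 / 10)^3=-34031907 / 500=-68063.81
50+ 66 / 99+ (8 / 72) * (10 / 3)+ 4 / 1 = 1486 / 27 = 55.04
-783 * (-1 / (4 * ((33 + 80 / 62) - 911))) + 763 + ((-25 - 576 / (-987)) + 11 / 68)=449040781669 / 608026216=738.52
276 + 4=280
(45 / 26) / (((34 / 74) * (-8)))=-1665 / 3536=-0.47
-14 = -14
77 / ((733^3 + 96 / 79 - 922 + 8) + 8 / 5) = 2765 / 14142146427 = 0.00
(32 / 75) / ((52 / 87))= 232 / 325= 0.71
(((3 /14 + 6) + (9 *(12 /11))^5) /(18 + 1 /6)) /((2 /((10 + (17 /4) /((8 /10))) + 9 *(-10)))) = -737505992747565 /3932221216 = -187554.55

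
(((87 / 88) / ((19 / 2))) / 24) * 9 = 261 / 6688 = 0.04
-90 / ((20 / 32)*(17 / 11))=-1584 / 17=-93.18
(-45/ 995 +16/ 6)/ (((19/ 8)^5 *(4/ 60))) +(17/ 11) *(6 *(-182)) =-9144473559764/ 5420180711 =-1687.12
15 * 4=60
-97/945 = -0.10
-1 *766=-766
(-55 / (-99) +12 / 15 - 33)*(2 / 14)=-1424 / 315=-4.52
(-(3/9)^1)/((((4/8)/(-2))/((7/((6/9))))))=14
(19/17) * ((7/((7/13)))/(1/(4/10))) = 494/85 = 5.81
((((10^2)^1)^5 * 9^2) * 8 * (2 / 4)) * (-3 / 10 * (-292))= 283824000000000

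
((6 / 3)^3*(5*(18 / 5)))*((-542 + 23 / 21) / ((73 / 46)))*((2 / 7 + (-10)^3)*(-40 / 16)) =-438786356640 / 3577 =-122668816.51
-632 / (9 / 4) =-2528 / 9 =-280.89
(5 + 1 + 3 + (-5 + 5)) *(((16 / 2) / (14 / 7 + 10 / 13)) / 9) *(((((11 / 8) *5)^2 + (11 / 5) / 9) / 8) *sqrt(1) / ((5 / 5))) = 1778777 / 103680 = 17.16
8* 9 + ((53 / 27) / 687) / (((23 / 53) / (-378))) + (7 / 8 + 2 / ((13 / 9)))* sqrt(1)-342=-270.23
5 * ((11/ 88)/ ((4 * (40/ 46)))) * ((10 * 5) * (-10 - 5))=-134.77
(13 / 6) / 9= 13 / 54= 0.24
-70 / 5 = -14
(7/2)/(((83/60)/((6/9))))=140/83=1.69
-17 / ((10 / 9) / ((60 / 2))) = -459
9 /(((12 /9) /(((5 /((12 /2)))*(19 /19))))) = 45 /8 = 5.62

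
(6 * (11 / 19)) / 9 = 22 / 57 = 0.39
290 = 290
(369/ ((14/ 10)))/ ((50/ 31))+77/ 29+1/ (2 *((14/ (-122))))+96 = 261578/ 1015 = 257.71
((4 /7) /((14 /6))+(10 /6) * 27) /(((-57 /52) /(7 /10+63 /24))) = -9607 /70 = -137.24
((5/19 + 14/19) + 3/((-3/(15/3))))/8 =-1/2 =-0.50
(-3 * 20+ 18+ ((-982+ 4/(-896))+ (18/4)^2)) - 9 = -226857/224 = -1012.75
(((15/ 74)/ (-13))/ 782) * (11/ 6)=-55/ 1504568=-0.00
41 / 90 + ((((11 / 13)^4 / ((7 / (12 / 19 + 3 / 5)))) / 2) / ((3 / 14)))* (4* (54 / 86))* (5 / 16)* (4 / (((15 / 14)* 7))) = 87823961 / 161545410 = 0.54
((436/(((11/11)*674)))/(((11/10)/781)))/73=154780/24601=6.29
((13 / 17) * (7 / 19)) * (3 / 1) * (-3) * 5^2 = -20475 / 323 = -63.39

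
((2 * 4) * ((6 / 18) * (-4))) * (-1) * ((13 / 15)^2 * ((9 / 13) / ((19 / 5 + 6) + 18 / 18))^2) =8 / 243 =0.03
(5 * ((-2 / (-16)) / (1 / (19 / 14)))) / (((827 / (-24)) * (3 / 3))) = -285 / 11578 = -0.02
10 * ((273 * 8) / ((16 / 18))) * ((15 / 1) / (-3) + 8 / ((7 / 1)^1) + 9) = 126360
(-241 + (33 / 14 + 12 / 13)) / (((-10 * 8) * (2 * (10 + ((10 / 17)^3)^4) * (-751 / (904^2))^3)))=-191408656.21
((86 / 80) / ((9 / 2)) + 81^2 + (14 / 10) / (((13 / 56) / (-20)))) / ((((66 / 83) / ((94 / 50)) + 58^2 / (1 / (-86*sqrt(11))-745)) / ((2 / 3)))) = -385292350450737518072437 / 367230717483196688316-8293925347370889217*sqrt(11) / 5049422365393954464345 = -1049.19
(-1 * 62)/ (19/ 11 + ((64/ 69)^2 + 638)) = -3247002/ 33548213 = -0.10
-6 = -6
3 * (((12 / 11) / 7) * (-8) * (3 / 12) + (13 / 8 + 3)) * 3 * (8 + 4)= 71739 / 154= 465.84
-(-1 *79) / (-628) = -79 / 628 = -0.13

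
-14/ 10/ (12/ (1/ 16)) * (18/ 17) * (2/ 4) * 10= -21/ 544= -0.04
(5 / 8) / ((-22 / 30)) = -75 / 88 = -0.85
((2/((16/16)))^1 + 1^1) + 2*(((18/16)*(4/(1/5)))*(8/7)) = 381/7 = 54.43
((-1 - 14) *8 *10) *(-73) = 87600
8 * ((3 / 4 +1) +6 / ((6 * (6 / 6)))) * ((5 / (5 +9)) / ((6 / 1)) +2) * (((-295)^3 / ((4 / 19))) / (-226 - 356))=928236062875 / 97776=9493495.98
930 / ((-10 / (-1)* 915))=31 / 305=0.10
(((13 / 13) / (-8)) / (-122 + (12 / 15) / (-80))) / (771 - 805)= -25 / 829668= -0.00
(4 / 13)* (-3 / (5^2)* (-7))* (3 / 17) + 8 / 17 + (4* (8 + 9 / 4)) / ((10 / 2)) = 48157 / 5525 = 8.72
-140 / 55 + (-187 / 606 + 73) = 467593 / 6666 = 70.15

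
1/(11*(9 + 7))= 1/176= 0.01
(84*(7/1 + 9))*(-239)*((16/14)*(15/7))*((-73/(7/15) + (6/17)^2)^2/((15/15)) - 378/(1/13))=-439829044508551680/28647703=-15353030032.06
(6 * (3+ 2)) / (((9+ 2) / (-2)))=-60 / 11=-5.45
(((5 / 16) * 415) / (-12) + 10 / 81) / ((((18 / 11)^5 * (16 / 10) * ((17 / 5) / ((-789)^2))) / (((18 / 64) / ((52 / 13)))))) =-15424357816082875 / 2105190383616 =-7326.82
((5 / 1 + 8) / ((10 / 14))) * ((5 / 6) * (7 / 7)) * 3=91 / 2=45.50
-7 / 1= -7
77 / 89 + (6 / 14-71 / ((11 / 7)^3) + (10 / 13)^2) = -2299832177 / 140136997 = -16.41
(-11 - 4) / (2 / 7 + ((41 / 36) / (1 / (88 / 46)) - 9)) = 4347 / 1894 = 2.30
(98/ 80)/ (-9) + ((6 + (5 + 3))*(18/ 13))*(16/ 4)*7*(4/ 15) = 676739/ 4680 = 144.60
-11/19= -0.58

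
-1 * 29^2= -841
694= 694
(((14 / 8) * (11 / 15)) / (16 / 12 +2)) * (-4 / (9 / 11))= -847 / 450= -1.88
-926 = -926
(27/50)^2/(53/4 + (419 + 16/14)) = 1701/2528125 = 0.00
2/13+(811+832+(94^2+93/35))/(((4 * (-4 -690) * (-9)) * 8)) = 1042233/5052320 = 0.21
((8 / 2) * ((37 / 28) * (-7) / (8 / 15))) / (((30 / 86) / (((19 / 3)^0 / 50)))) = -1591 / 400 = -3.98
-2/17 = -0.12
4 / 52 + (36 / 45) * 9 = 473 / 65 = 7.28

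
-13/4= -3.25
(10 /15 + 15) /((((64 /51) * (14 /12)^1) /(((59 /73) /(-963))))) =-47141 /5248992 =-0.01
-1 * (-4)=4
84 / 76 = 21 / 19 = 1.11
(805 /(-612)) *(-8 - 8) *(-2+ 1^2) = -3220 /153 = -21.05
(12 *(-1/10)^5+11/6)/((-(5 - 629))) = 137491/46800000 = 0.00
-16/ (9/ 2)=-32/ 9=-3.56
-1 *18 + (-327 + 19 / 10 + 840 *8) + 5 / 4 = 127563 / 20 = 6378.15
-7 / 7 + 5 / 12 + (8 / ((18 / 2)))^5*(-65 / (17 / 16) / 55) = -53028023 / 44168652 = -1.20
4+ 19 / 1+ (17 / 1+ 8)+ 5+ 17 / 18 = 971 / 18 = 53.94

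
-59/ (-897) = 59/ 897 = 0.07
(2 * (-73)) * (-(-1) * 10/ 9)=-1460/ 9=-162.22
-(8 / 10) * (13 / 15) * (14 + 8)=-1144 / 75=-15.25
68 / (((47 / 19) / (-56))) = -72352 / 47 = -1539.40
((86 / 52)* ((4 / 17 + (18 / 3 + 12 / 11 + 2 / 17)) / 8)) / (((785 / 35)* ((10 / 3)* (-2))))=-78561 / 7633340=-0.01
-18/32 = -9/16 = -0.56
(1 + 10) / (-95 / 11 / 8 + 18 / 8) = 968 / 103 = 9.40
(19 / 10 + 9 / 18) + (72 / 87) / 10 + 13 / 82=2.64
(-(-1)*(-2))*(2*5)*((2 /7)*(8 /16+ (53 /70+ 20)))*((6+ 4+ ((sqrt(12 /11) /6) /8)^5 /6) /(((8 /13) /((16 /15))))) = -103168 /49 - 403*sqrt(33) /13523811840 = -2105.47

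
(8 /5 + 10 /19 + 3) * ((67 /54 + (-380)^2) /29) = 3797463829 /148770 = 25525.74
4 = 4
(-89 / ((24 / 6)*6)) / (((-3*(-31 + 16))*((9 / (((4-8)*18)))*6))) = 89 / 810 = 0.11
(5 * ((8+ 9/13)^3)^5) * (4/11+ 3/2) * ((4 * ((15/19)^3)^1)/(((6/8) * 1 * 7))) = 11539128846851489385240935879004165000/27033471094140934674251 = 426845994236841.01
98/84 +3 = 25/6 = 4.17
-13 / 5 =-2.60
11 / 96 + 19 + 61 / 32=1009 / 48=21.02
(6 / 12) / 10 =1 / 20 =0.05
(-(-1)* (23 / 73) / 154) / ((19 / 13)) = 299 / 213598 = 0.00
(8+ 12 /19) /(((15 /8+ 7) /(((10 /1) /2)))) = 6560 /1349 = 4.86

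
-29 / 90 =-0.32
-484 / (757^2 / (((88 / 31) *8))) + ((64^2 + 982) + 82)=91664577304 / 17764519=5159.98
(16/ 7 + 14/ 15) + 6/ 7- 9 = -517/ 105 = -4.92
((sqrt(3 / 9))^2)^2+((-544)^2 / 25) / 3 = 887833 / 225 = 3945.92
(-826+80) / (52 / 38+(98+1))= -14174 / 1907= -7.43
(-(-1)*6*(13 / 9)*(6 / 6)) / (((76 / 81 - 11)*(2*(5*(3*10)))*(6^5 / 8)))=-13 / 4401000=-0.00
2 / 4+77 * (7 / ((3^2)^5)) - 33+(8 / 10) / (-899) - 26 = -31050381617 / 530850510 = -58.49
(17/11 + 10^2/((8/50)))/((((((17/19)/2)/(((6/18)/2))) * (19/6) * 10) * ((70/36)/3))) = 372168/32725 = 11.37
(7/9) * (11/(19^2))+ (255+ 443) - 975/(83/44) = 181.16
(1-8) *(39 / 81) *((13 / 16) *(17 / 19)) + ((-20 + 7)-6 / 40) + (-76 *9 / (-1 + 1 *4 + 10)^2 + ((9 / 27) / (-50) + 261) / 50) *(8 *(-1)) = -21657262307 / 866970000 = -24.98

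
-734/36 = -367/18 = -20.39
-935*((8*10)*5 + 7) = -380545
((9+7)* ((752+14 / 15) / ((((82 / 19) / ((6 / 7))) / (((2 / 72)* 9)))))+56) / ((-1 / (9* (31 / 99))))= -1843.51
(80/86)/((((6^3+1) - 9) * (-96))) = -5/107328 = -0.00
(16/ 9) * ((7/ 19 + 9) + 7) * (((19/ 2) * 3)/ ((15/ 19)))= 47272/ 45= 1050.49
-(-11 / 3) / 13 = 11 / 39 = 0.28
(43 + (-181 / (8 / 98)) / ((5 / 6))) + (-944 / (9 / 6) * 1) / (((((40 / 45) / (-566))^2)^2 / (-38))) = 3931335846951749.05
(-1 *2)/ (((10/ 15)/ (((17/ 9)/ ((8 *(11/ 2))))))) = -17/ 132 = -0.13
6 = 6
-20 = -20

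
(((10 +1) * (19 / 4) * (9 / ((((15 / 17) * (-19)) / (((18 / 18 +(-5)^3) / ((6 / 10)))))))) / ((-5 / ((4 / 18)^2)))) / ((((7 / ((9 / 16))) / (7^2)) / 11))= -446369 / 180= -2479.83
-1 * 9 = -9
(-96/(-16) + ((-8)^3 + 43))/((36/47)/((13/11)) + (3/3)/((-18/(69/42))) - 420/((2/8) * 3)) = 71289036/86138581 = 0.83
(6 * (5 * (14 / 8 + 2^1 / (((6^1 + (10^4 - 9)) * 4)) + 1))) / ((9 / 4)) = 1099690 / 29991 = 36.67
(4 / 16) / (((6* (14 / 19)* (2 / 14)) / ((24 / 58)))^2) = 0.11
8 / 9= 0.89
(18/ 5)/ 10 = 9/ 25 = 0.36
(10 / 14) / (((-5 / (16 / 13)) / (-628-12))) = 10240 / 91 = 112.53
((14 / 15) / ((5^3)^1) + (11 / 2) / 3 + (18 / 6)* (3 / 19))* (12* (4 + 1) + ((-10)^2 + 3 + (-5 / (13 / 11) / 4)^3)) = 1250694760401 / 3339440000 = 374.52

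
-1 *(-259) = 259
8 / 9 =0.89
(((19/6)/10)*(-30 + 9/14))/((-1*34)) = 2603/9520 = 0.27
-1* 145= -145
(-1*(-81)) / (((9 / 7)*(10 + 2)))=21 / 4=5.25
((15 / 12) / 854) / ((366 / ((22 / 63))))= 55 / 39383064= 0.00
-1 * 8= -8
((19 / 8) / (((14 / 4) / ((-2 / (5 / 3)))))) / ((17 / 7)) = -57 / 170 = -0.34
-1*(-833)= 833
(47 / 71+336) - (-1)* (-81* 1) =18152 / 71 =255.66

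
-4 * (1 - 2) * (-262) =-1048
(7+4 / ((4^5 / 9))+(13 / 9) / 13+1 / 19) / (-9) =-315139 / 393984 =-0.80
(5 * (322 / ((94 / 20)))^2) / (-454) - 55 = -53500365 / 501443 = -106.69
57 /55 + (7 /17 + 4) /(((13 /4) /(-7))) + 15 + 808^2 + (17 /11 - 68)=7934833587 /12155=652804.08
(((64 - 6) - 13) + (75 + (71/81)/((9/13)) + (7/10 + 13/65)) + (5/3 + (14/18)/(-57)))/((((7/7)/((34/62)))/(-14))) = -2040872491/2146905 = -950.61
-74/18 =-37/9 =-4.11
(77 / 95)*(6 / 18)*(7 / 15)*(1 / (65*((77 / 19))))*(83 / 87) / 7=83 / 1272375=0.00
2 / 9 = 0.22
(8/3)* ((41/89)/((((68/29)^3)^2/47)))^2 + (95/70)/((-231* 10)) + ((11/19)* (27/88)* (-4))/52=599126814469975001912304056801/19327423202390185012987365949440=0.03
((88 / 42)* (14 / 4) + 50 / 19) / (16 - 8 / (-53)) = 3763 / 6099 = 0.62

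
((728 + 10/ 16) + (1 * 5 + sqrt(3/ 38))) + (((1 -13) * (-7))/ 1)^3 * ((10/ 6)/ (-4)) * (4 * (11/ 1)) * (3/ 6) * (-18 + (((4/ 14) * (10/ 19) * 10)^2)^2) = sqrt(114)/ 38 + 510967382549803/ 7297976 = 70014944.50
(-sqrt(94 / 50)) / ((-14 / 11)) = 11 *sqrt(47) / 70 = 1.08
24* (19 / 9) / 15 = 152 / 45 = 3.38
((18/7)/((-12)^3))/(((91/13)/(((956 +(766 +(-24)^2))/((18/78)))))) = -4979/2352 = -2.12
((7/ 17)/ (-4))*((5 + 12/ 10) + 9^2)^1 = -763/ 85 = -8.98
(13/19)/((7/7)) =0.68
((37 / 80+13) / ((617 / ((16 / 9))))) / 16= 359 / 148080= 0.00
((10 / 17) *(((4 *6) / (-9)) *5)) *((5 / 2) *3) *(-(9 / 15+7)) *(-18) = -8047.06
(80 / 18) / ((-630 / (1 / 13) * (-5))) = 4 / 36855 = 0.00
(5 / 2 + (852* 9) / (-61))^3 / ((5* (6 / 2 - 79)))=3395968274791 / 690022240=4921.53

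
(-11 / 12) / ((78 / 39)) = -11 / 24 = -0.46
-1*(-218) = 218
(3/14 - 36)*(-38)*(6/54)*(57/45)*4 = 241148/315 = 765.55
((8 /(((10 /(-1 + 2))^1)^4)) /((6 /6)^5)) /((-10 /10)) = -0.00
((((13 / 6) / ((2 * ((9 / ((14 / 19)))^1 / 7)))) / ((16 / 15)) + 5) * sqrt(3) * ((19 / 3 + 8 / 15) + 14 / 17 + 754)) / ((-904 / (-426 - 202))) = 5115.93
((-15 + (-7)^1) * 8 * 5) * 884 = -777920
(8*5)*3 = 120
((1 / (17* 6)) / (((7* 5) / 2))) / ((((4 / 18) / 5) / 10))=15 / 119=0.13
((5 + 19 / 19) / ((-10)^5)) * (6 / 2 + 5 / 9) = -2 / 9375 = -0.00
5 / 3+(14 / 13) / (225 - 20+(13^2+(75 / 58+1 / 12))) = 8505631 / 5094609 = 1.67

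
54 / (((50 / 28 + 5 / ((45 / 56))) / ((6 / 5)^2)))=244944 / 25225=9.71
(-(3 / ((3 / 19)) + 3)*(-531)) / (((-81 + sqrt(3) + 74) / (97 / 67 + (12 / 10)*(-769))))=1802842173*sqrt(3) / 7705 + 12619895211 / 7705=2043155.02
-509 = -509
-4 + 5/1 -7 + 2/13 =-76/13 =-5.85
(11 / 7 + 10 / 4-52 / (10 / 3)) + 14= 173 / 70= 2.47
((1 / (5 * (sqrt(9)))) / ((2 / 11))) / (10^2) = 11 / 3000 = 0.00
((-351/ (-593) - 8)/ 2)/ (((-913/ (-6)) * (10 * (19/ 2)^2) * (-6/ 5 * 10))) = 4393/ 1954486490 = 0.00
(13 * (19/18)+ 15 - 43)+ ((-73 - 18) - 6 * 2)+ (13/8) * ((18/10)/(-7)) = -296593/2520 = -117.70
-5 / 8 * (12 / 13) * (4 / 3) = -10 / 13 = -0.77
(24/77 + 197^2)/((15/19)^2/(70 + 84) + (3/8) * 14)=4315129748/584187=7386.56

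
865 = 865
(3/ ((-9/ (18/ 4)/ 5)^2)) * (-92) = -1725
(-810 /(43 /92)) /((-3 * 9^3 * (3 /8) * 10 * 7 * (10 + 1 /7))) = 736 /247293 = 0.00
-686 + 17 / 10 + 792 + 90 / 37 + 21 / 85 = 694287 / 6290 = 110.38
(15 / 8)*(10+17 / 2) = 555 / 16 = 34.69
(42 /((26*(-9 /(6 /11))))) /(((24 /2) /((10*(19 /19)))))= -35 /429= -0.08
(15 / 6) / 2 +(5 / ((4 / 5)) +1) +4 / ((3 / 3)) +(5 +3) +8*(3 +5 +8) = 297 / 2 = 148.50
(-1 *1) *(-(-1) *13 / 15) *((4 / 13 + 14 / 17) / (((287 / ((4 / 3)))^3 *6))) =-1600 / 97656439293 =-0.00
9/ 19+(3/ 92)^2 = 76347/ 160816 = 0.47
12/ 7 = 1.71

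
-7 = -7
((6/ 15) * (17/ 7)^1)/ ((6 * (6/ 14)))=17/ 45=0.38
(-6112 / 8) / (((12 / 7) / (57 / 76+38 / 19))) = -14707 / 12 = -1225.58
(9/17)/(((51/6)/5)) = 90/289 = 0.31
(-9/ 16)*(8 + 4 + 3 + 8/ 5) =-747/ 80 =-9.34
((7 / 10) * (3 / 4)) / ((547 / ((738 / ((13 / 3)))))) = 23247 / 142220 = 0.16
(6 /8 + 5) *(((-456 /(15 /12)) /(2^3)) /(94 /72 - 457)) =47196 /82025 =0.58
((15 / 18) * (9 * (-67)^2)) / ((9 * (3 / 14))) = 17457.22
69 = 69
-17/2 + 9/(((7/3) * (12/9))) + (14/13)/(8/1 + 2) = -10009/1820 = -5.50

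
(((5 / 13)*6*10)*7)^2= 4410000 / 169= 26094.67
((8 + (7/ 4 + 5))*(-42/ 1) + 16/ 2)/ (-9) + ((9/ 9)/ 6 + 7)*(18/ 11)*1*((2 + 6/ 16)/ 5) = 291119/ 3960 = 73.51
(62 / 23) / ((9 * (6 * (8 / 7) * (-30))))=-217 / 149040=-0.00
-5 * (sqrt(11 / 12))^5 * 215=-130075 * sqrt(33) / 864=-864.84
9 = 9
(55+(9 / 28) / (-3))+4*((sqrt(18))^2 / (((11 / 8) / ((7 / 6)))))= 115.98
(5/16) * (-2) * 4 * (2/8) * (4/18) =-5/36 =-0.14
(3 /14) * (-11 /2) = -33 /28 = -1.18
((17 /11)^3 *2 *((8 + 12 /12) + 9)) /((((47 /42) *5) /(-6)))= -44570736 /312785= -142.50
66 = 66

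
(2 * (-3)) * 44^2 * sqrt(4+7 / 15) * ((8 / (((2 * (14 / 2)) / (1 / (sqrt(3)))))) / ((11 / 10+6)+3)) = -30976 * sqrt(335) / 707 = -801.91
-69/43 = -1.60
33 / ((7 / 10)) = 330 / 7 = 47.14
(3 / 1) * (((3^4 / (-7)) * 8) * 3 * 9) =-52488 / 7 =-7498.29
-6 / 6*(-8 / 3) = 8 / 3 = 2.67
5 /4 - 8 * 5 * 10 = -1595 /4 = -398.75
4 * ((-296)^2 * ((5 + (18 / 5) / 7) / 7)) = 67639552 / 245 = 276079.80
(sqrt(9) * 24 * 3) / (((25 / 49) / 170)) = 359856 / 5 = 71971.20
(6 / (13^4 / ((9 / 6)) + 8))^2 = 81 / 816416329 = 0.00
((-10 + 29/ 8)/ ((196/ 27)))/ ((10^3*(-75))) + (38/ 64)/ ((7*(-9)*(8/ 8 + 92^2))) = 6328783/ 597290400000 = 0.00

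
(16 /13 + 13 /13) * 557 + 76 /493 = 7964417 /6409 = 1242.69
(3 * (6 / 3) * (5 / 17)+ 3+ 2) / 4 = 115 / 68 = 1.69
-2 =-2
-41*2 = -82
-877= -877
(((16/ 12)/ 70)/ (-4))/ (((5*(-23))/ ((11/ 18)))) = 11/ 434700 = 0.00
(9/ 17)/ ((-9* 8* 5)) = -1/ 680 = -0.00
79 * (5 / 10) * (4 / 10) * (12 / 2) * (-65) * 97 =-597714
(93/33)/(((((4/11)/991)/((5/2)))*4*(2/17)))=40801.33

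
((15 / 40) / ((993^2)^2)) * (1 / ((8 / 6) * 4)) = 1 / 13828161854592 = 0.00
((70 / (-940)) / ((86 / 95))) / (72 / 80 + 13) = -3325 / 561838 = -0.01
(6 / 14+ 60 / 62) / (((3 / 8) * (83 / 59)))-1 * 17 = -258515 / 18011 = -14.35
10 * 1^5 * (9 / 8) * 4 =45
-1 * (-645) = 645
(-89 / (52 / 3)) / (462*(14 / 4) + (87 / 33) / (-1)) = -2937 / 923416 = -0.00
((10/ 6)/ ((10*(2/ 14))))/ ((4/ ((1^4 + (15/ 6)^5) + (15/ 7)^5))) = 77359699/ 1843968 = 41.95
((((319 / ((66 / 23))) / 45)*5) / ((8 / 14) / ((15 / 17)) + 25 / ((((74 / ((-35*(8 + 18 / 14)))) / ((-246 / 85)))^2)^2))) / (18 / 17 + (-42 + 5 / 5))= -8874570450948295 / 18726122085577519530618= -0.00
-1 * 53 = -53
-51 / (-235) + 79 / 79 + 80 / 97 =46542 / 22795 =2.04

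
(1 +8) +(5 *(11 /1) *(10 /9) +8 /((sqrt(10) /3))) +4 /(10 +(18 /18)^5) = 78.06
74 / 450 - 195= -43838 / 225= -194.84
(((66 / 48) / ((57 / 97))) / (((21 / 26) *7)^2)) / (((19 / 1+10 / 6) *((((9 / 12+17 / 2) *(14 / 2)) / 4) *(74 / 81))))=3245814 / 13552173187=0.00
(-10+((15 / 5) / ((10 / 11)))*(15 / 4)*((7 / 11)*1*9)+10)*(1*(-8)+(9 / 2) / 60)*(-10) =179739 / 32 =5616.84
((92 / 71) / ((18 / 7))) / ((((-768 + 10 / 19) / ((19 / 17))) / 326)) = -823802 / 3443571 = -0.24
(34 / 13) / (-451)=-34 / 5863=-0.01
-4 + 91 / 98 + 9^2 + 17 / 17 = 1105 / 14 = 78.93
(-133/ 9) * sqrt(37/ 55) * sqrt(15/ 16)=-11.74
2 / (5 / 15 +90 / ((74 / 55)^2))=16428 / 411113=0.04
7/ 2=3.50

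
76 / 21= 3.62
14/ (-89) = -14/ 89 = -0.16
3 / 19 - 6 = -111 / 19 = -5.84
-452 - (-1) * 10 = -442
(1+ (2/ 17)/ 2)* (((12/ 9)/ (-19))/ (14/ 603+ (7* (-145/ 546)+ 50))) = -376272/ 243903437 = -0.00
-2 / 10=-1 / 5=-0.20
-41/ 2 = -20.50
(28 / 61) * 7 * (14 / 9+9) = 18620 / 549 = 33.92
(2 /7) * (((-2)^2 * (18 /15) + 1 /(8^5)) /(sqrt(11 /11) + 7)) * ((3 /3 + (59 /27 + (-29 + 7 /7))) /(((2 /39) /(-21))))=1742.01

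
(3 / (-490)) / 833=-3 / 408170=-0.00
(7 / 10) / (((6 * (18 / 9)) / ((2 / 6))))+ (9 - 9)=0.02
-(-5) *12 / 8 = 15 / 2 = 7.50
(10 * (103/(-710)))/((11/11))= -103/71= -1.45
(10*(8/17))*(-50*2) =-470.59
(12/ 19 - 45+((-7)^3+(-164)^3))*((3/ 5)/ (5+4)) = -27938432/ 95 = -294088.76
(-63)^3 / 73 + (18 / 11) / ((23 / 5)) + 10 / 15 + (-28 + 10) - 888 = -239927767 / 55407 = -4330.28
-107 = -107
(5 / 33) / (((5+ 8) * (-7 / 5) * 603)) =-25 / 1810809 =-0.00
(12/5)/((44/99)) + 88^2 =38747/5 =7749.40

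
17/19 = 0.89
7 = 7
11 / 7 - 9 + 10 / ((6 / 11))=229 / 21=10.90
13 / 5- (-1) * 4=33 / 5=6.60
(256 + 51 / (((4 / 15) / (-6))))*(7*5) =-62405 / 2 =-31202.50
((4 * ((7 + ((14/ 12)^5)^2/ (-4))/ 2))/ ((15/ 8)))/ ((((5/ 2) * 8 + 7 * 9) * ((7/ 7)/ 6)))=1410577679/ 3136682880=0.45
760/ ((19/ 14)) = 560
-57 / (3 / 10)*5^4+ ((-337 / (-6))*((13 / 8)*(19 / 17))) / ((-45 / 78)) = -727832107 / 6120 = -118926.81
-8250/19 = -434.21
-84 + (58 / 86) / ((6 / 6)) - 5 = -3798 / 43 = -88.33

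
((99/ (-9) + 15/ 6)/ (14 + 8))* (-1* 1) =17/ 44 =0.39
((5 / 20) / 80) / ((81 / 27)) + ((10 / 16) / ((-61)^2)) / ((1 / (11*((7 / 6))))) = 3807 / 1190720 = 0.00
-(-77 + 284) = -207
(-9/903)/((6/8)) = -4/301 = -0.01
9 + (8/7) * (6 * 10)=543/7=77.57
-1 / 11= -0.09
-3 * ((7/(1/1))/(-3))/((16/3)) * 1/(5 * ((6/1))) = 0.04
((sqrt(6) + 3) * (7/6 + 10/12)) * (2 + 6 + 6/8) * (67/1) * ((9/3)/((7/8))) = 4020 * sqrt(6) + 12060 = 21906.95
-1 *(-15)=15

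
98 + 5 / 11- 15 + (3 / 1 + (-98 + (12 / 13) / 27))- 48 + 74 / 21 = -504391 / 9009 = -55.99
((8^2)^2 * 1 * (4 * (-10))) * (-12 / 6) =327680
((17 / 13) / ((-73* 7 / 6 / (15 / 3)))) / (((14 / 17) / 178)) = -771630 / 46501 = -16.59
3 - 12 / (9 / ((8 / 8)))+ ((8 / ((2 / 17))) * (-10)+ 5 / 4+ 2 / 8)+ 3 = -4043 / 6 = -673.83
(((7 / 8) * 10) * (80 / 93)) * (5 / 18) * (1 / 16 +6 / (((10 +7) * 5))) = 31675 / 113832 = 0.28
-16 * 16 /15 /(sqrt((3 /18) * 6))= -256 /15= -17.07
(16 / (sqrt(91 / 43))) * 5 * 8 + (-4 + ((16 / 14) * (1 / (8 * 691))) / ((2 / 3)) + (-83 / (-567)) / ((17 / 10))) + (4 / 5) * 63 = 3096250691 / 66605490 + 640 * sqrt(3913) / 91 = 486.43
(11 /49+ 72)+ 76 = 7263 /49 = 148.22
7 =7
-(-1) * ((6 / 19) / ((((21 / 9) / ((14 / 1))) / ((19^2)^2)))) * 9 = 2222316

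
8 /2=4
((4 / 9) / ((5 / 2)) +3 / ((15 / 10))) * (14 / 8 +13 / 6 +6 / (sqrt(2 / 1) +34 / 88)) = 1122541 / 193482 +379456 * sqrt(2) / 53745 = 15.79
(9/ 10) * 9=81/ 10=8.10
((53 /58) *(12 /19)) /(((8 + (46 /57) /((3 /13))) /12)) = 17172 /28507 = 0.60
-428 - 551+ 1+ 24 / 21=-6838 / 7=-976.86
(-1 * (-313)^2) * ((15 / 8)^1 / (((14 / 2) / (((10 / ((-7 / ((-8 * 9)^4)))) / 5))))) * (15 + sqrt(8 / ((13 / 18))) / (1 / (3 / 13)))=355428647792640 * sqrt(13) / 8281 + 148095269913600 / 49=3177106246803.96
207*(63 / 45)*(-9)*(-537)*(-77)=-539232309 / 5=-107846461.80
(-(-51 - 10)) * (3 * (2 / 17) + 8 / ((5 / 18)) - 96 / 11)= 1164978 / 935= 1245.97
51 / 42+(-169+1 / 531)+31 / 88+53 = -37430105 / 327096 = -114.43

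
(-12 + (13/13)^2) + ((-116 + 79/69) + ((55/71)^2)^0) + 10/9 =-25615/207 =-123.74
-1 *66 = -66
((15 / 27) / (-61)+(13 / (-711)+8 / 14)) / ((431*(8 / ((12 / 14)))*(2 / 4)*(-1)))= -0.00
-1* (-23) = 23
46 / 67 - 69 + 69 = 46 / 67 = 0.69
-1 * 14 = -14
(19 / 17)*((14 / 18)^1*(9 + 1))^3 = 6517000 / 12393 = 525.86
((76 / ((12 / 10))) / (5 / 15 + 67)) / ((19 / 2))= 10 / 101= 0.10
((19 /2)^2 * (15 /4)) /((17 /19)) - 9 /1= 100437 /272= 369.25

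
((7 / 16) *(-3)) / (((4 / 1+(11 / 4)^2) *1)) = -21 / 185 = -0.11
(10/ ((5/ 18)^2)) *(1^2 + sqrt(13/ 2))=648/ 5 + 324 *sqrt(26)/ 5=460.02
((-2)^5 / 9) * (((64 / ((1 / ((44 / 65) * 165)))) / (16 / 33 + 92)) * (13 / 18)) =-1362944 / 6867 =-198.48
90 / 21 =30 / 7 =4.29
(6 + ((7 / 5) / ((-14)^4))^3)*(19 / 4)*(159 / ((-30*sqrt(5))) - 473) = -1114084964686856987 / 82644187136000 - 124834044668929007*sqrt(5) / 4132209356800000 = -13548.05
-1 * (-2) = 2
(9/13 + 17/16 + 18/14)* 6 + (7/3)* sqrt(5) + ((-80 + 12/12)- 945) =-732191/728 + 7* sqrt(5)/3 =-1000.54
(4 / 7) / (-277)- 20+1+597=1120738 / 1939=578.00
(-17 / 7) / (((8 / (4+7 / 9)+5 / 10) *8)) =-43 / 308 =-0.14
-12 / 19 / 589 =-0.00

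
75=75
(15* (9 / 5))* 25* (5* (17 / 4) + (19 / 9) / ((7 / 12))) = 16786.61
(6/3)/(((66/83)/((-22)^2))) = 3652/3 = 1217.33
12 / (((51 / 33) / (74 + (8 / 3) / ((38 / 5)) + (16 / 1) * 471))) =19086760 / 323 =59092.14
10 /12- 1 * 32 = -187 /6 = -31.17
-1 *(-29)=29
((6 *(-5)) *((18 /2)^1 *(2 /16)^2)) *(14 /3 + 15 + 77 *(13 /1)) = -68895 /16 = -4305.94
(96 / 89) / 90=16 / 1335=0.01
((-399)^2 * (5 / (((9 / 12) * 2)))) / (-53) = -530670 / 53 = -10012.64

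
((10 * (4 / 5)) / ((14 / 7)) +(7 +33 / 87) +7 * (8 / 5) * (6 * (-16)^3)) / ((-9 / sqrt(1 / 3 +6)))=13303258 * sqrt(57) / 1305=76963.52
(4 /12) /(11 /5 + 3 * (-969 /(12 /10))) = -0.00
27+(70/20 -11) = 19.50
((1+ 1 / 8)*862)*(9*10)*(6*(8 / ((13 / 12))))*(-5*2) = -502718400 / 13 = -38670646.15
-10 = -10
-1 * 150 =-150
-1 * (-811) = 811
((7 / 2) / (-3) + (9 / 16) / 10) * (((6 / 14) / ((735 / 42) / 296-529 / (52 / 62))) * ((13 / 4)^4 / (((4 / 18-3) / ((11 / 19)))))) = -241634885349 / 13771420096000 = -0.02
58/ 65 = 0.89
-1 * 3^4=-81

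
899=899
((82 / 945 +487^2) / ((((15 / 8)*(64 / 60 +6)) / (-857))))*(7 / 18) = -384149884918 / 64395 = -5965523.49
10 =10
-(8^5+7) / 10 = -6555 / 2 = -3277.50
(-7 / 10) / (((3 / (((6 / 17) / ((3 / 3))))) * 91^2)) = -1 / 100555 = -0.00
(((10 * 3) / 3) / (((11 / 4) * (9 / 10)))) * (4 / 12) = 400 / 297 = 1.35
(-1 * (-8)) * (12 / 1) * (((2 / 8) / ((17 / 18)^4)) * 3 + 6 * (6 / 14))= 337.35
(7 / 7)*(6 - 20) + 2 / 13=-180 / 13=-13.85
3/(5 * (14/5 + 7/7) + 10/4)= 6/43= 0.14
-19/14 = -1.36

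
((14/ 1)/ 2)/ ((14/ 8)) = 4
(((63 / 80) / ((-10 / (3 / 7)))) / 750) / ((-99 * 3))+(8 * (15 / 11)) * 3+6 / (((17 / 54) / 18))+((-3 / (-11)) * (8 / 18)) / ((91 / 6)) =3836932801547 / 10210200000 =375.79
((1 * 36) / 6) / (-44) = -3 / 22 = -0.14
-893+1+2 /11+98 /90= -440911 /495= -890.73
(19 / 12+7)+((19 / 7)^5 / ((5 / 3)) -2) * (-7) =-85886209 / 144060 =-596.18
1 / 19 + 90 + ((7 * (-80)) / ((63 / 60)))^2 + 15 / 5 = 48655912 / 171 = 284537.50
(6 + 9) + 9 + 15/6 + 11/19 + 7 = 34.08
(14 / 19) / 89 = 14 / 1691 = 0.01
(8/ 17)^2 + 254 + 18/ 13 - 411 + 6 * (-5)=-696525/ 3757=-185.39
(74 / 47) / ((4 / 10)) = 185 / 47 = 3.94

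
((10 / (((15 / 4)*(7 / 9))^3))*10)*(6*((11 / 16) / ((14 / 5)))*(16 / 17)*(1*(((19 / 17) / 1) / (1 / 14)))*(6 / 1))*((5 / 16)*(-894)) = -14529144960 / 99127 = -146571.01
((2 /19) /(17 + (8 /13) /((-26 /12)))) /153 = 338 /8212275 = 0.00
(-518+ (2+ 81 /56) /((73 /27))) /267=-2112373 /1091496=-1.94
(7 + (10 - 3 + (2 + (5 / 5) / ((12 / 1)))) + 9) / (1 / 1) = 25.08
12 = 12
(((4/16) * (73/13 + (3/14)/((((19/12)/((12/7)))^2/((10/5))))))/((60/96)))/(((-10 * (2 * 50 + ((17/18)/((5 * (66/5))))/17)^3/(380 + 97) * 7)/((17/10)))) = -0.00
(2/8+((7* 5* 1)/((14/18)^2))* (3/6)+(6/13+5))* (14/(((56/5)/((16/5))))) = 12609/91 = 138.56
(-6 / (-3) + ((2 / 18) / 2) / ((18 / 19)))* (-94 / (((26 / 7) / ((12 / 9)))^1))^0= 2.06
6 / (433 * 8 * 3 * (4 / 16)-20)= 3 / 1289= 0.00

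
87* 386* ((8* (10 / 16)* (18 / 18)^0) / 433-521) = -7575696216 / 433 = -17495834.22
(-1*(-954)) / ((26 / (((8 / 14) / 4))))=477 / 91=5.24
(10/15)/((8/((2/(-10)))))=-1/60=-0.02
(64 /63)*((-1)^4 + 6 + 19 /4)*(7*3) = 752 /3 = 250.67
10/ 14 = 5/ 7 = 0.71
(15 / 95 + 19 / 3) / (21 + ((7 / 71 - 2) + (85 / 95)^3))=9483470 / 28948881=0.33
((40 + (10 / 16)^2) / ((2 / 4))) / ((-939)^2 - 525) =2585 / 28198272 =0.00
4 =4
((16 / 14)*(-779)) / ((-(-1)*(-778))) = 3116 / 2723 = 1.14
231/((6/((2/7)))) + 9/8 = 97/8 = 12.12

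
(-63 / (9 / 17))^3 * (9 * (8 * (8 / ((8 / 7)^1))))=-849320136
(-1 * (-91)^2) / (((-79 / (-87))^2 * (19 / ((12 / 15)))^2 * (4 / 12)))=-3008586672 / 56325025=-53.41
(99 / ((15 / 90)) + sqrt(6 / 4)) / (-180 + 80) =-297 / 50-sqrt(6) / 200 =-5.95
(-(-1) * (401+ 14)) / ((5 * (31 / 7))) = 18.74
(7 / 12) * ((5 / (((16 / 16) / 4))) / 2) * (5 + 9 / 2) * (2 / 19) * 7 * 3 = 245 / 2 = 122.50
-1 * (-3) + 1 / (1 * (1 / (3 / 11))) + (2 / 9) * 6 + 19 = 779 / 33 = 23.61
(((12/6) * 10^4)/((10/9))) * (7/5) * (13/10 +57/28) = 84060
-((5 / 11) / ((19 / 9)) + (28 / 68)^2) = -23246 / 60401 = -0.38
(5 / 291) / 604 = 5 / 175764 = 0.00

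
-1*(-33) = 33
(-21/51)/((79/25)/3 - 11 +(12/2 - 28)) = 525/40732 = 0.01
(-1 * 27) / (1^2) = -27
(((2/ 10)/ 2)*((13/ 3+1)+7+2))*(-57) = -817/ 10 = -81.70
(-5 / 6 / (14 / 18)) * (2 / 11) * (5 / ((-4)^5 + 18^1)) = 75 / 77462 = 0.00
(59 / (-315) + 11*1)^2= 11600836 / 99225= 116.91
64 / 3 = 21.33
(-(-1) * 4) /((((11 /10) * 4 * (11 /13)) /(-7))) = -910 /121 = -7.52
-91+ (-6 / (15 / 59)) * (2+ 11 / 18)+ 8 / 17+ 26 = -96506 / 765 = -126.15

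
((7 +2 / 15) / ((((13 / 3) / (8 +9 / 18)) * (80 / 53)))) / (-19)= -96407 / 197600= -0.49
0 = 0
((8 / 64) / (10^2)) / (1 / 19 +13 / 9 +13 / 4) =171 / 649400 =0.00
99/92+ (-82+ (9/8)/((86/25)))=-1275365/15824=-80.60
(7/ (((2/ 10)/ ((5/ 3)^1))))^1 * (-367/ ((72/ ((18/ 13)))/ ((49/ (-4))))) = 3147025/ 624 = 5043.31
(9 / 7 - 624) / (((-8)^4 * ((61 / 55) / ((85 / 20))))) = -4075665 / 6995968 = -0.58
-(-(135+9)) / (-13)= -144 / 13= -11.08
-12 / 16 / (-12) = 1 / 16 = 0.06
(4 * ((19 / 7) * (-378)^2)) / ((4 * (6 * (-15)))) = -21546 / 5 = -4309.20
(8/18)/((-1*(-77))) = 0.01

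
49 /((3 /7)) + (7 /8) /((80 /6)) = 109823 /960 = 114.40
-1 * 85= -85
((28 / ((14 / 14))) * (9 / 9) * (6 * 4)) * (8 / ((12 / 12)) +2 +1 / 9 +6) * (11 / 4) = 89320 / 3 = 29773.33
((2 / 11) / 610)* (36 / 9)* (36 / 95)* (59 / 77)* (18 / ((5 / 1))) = 152928 / 122709125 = 0.00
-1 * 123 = -123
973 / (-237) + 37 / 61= -50584 / 14457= -3.50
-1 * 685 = -685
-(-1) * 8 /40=1 /5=0.20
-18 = -18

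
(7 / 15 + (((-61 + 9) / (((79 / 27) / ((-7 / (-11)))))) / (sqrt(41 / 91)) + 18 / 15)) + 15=50 / 3 - 9828* sqrt(3731) / 35629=-0.18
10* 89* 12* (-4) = -42720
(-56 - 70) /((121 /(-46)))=5796 /121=47.90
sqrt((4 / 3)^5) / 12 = 8 * sqrt(3) / 81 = 0.17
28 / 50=14 / 25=0.56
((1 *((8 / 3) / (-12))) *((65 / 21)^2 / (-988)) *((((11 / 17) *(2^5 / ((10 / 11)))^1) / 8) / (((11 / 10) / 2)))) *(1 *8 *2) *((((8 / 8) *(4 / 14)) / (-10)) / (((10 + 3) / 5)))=-17600 / 8973909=-0.00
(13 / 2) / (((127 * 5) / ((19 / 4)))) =247 / 5080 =0.05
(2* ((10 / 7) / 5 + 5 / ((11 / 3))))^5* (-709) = -749574525106016 / 2706784157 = -276924.38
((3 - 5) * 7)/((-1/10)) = 140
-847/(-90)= 847/90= 9.41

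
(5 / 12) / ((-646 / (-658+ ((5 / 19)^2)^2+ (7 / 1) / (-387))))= 82965979345 / 195483063852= 0.42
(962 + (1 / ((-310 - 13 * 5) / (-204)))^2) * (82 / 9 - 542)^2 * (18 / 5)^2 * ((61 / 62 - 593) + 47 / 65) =-1648256679075187059648 / 787109375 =-2094063076145.15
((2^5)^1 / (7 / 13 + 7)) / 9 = 208 / 441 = 0.47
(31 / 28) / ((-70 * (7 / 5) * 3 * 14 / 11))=-341 / 115248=-0.00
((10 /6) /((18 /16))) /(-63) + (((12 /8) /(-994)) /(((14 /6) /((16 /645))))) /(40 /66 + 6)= -465935914 /19811878695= -0.02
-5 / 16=-0.31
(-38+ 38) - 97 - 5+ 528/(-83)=-8994/83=-108.36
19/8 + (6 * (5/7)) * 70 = 302.38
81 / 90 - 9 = -8.10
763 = 763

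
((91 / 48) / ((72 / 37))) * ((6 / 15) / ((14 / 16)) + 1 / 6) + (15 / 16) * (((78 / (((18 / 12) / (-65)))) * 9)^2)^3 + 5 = 77023193863809825392716800581411 / 103680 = 742893459334585507260000000.00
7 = 7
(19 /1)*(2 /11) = 3.45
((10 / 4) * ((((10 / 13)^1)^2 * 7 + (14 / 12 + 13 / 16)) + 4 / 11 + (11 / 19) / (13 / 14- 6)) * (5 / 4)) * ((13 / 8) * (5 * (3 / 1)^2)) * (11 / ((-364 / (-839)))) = 241273695296625 / 6536671232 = 36910.79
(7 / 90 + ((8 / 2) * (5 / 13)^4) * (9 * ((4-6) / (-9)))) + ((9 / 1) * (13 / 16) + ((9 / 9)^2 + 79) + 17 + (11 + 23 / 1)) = 2849446601 / 20563920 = 138.57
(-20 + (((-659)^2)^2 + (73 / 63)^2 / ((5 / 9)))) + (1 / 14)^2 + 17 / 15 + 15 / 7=1663451884869877 / 8820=188599986946.70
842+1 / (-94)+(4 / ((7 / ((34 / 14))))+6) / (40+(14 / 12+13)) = 1260620143 / 1496950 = 842.13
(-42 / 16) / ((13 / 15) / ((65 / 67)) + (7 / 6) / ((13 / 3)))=-20475 / 9068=-2.26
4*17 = 68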